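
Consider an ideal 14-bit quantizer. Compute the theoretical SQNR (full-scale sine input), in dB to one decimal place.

SNR ≈ 6.02·N + 1.76 dB = 6.02·14 + 1.76 = 86.04 dB.

86.0 dB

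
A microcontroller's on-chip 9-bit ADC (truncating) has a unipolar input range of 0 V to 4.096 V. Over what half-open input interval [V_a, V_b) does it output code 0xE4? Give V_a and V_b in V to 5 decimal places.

[1.82400 V, 1.83200 V)

LSB = 4.096/2^9 = 8.000 mV.
Code 0xE4 = 228 decimal.
V_a = V_low + 228·LSB = 1.824 V; V_b = V_low + 229·LSB = 1.832 V.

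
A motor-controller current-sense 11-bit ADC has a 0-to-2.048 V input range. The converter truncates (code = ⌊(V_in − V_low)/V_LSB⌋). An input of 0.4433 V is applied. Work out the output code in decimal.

code 443

With 2048 levels over 2.048 V, one step is 1.000 mV.
Input sits at 443.300 steps above V_low.
Floor → code 443.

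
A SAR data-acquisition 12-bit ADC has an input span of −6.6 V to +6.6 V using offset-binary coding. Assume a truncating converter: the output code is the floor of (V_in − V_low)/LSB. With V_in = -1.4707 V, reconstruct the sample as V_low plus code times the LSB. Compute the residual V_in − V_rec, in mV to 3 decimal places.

2.054 mV

One LSB is 13.2 V / 4096 = 3.223 mV.
(V_in − V_low)/LSB = (-1.4707 − (−6.6))/0.00322266 = 1591.6373 → code 1591 (floor).
Reconstructed: -1.4727539 V.
Difference: 0.00205391 V → 2.054 mV.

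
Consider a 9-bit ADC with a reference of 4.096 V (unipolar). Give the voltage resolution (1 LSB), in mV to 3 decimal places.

8.000 mV

Full-scale span = 4.096 V.
LSB = 4.096 / 2^9 = 4.096 / 512 = 0.008 V = 8.000 mV.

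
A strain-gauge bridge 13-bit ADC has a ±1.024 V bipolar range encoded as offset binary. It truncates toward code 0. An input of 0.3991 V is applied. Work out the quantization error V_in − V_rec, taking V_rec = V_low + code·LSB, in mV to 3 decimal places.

0.100 mV

Step size: 2.048 V ÷ 2^13 = 250.00 µV.
Scaled input = 5692.4000 LSBs, so code = 5692.
Reconstructed: 0.399 V.
Error = 0.3991 − 0.399 = 0.0001 V = 0.100 mV.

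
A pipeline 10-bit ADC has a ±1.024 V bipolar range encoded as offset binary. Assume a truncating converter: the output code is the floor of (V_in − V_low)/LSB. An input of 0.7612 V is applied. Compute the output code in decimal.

code 892

Full-scale span = 2.048 V; LSB = 2.048/2^10 = 2.000 mV.
(V_in − V_low)/LSB = (0.7612 − (−1.024)) / 0.002 = 892.600.
⌊·⌋(892.600) = 892.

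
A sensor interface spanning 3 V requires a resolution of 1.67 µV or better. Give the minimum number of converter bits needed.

21 bits

Number of steps required ≥ 3 V / 1.67 µV = 1796407.19.
Need 2^N ≥ 1796407.19; 2^20 = 1048576, 2^21 = 2097152.
Minimum N = 21.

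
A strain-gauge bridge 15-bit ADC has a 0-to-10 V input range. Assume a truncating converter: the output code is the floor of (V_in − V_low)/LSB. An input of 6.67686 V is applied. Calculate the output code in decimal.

Full-scale span = 10 V; LSB = 10/2^15 = 305.18 µV.
(6.67686 − 0) / 0.000305176 = 21878.735 LSBs.
Floor → code 21878.

code 21878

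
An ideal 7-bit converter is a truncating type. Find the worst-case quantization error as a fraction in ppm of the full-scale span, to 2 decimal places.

Truncating → worst-case error = 1 LSB = V_FS/2^7, so 1e+06/128 = 7812.5 ppm of full scale.

7812.50 ppm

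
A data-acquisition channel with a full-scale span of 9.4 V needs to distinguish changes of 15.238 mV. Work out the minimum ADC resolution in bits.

10 bits

Number of steps required ≥ 9.4 V / 15.238 mV = 616.88.
Need 2^N ≥ 616.88; 2^9 = 512, 2^10 = 1024.
Minimum N = 10.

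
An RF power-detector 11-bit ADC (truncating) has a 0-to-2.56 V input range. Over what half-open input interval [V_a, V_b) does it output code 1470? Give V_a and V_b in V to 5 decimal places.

LSB = 2.56/2^11 = 1.250 mV.
V_a = V_low + 1470·LSB = 1.8375 V; V_b = V_low + 1471·LSB = 1.83875 V.

[1.83750 V, 1.83875 V)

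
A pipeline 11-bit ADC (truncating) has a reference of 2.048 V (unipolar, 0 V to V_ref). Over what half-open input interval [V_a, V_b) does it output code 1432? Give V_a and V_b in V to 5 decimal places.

[1.43200 V, 1.43300 V)

LSB = 2.048/2^11 = 1.000 mV.
V_a = V_low + 1432·LSB = 1.432 V; V_b = V_low + 1433·LSB = 1.433 V.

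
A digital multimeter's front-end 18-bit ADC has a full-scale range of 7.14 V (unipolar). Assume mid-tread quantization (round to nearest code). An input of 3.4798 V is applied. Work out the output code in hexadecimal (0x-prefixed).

With 262144 levels over 7.14 V, one step is 27.24 µV.
(3.4798 − 0) / 2.72369e-05 = 127760.321 LSBs.
Round → code 127760.
In hexadecimal (0x-prefixed): 0x1F310.

code 0x1F310 (decimal 127760)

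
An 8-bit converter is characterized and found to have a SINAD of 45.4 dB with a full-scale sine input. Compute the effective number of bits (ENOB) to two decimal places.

ENOB = (SINAD − 1.76) / 6.02 = (45.4 − 1.76)/6.02 = 7.249.

7.25 bits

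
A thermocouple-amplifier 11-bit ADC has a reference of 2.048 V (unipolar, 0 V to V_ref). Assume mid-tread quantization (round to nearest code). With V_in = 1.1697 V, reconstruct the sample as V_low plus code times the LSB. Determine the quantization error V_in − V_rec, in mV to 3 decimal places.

-0.300 mV

LSB = 2.048/2^11 = 1.000 mV.
Scaled input = 1169.7000 LSBs, so code = 1170.
Reconstructed: 1.17 V.
Difference: -0.0003 V → -0.300 mV.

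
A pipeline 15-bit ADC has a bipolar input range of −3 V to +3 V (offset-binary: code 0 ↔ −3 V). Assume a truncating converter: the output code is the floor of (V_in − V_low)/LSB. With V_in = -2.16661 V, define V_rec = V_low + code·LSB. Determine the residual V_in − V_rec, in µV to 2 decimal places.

LSB = 6/2^15 = 183.11 µV.
Scaled input = 4551.4206 LSBs, so code = 4551.
Code 4551 maps back to (−3) + 4551×0.000183105 V = -2.166687 V.
Difference: 7.70117e-05 V → 77.01 µV.

77.01 µV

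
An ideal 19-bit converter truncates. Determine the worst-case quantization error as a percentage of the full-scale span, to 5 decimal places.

0.00019 %

Truncating → worst-case error = 1 LSB = V_FS/2^19, so 100/524288 = 0.000190735 % of full scale.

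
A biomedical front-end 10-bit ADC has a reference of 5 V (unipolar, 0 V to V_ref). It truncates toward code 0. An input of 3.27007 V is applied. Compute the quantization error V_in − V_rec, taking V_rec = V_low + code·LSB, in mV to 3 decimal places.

One LSB is 5 V / 1024 = 4.883 mV.
Scaled input = 669.7103 LSBs, so code = 669.
Reconstructed: 3.2666016 V.
Error = 3.27007 − 3.2666016 = 0.00346844 V = 3.468 mV.

3.468 mV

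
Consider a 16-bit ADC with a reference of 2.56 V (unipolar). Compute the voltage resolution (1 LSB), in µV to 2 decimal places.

39.06 µV

Full-scale span = 2.56 V.
LSB = 2.56 / 2^16 = 2.56 / 65536 = 3.90625e-05 V = 39.06 µV.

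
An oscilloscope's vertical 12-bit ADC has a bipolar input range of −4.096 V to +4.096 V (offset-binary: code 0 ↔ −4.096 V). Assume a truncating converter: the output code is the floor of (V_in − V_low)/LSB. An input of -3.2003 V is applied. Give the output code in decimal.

code 447

Full-scale span = 8.192 V; LSB = 8.192/2^12 = 2.000 mV.
(-3.2003 − (−4.096)) / 0.002 = 447.850 LSBs.
So the output code is 447.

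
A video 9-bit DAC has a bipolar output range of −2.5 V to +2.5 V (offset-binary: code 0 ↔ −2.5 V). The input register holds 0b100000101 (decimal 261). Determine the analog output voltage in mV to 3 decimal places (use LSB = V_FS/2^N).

LSB = 5 V / 2^9 = 9.766 mV.
Code 0b100000101 = 261 decimal.
V_out = (−2.5) + 261 × 0.00976562 V = 0.0488281 V.
= 48.828 mV.

48.828 mV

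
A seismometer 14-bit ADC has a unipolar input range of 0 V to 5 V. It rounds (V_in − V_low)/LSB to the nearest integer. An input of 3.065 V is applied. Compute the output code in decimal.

With 16384 levels over 5 V, one step is 305.18 µV.
(V_in − V_low)/LSB = (3.065 − 0) / 0.000305176 = 10043.392.
So the output code is 10043.

code 10043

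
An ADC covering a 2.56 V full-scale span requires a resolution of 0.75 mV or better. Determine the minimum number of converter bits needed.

12 bits

Number of steps required ≥ 2.56 V / 0.75 mV = 3413.33.
Need 2^N ≥ 3413.33; 2^11 = 2048, 2^12 = 4096.
Minimum N = 12.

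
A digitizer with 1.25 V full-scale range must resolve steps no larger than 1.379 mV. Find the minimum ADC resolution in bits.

10 bits

Number of steps required ≥ 1.25 V / 1.379 mV = 906.45.
Need 2^N ≥ 906.45; 2^9 = 512, 2^10 = 1024.
Minimum N = 10.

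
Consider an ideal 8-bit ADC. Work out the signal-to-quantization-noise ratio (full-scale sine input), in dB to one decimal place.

SNR ≈ 6.02·N + 1.76 dB = 6.02·8 + 1.76 = 49.92 dB.

49.9 dB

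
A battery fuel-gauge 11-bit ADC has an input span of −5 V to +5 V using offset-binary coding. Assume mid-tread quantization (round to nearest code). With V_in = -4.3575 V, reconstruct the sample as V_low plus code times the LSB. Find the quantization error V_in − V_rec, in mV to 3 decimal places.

-2.031 mV

One LSB is 10 V / 2048 = 4.883 mV.
(V_in − V_low)/LSB = (-4.3575 − (−5))/0.00488281 = 131.5840 → code 132 (round).
Reconstructed: -4.3554688 V.
Error = -4.3575 − (−4.3554688) = -0.00203125 V = -2.031 mV.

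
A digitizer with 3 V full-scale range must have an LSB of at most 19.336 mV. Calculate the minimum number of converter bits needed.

8 bits

Number of steps required ≥ 3 V / 19.336 mV = 155.15.
Need 2^N ≥ 155.15; 2^7 = 128, 2^8 = 256.
Minimum N = 8.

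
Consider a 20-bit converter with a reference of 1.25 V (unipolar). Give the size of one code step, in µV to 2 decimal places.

Full-scale span = 1.25 V.
LSB = 1.25 / 2^20 = 1.25 / 1048576 = 1.19209e-06 V = 1.19 µV.

1.19 µV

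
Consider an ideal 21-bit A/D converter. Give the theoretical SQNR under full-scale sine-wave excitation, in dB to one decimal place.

128.2 dB

SNR ≈ 6.02·N + 1.76 dB = 6.02·21 + 1.76 = 128.18 dB.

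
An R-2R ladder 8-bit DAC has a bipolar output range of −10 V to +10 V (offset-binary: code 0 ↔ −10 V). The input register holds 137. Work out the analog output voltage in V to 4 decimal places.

0.7031 V

LSB = 20 V / 2^8 = 78.125 mV.
V_out = (−10) + 137 × 0.078125 V = 0.703125 V.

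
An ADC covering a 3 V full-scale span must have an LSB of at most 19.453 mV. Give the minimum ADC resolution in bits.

8 bits

Number of steps required ≥ 3 V / 19.453 mV = 154.22.
Need 2^N ≥ 154.22; 2^7 = 128, 2^8 = 256.
Minimum N = 8.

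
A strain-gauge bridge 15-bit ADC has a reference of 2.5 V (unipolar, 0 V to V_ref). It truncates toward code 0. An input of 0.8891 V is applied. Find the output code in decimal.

With 32768 levels over 2.5 V, one step is 76.29 µV.
(V_in − V_low)/LSB = (0.8891 − 0) / 7.62939e-05 = 11653.612.
⌊·⌋(11653.612) = 11653.

code 11653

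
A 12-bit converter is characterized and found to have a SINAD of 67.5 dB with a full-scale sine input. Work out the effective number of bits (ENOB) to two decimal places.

ENOB = (SINAD − 1.76) / 6.02 = (67.5 − 1.76)/6.02 = 10.920.

10.92 bits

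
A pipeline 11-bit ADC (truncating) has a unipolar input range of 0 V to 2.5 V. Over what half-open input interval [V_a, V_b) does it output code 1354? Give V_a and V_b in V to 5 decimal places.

[1.65283 V, 1.65405 V)

LSB = 2.5/2^11 = 1.221 mV.
V_a = V_low + 1354·LSB = 1.65283 V; V_b = V_low + 1355·LSB = 1.65405 V.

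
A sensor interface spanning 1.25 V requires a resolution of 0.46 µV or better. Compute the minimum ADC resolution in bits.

22 bits

Number of steps required ≥ 1.25 V / 0.46 µV = 2717391.30.
Need 2^N ≥ 2717391.30; 2^21 = 2097152, 2^22 = 4194304.
Minimum N = 22.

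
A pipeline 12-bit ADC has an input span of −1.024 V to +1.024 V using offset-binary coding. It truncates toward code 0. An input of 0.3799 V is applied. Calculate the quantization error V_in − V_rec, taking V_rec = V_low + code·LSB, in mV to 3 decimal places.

0.400 mV

One LSB is 2.048 V / 4096 = 0.500 mV.
Scaled input = 2807.8000 LSBs, so code = 2807.
Reconstructed: 0.3795 V.
Error = 0.3799 − 0.3795 = 0.0004 V = 0.400 mV.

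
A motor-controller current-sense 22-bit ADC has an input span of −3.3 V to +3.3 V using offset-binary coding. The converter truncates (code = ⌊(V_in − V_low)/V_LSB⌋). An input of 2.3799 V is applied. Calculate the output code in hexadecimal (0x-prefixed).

code 0x3713EB (decimal 3609579)

LSB = 6.6 V / 4194304 = 1.57 µV.
(V_in − V_low)/LSB = (2.3799 − (−3.3)) / 1.57356e-06 = 3609579.892.
So the output code is 3609579.
In hexadecimal (0x-prefixed): 0x3713EB.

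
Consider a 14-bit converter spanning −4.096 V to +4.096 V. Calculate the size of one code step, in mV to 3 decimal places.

0.500 mV

Full-scale span = 8.192 V.
LSB = 8.192 / 2^14 = 8.192 / 16384 = 0.0005 V = 0.500 mV.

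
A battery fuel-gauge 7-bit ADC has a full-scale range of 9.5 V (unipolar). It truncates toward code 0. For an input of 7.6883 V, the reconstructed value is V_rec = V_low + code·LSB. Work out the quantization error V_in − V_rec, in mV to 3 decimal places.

43.769 mV

Step size: 9.5 V ÷ 2^7 = 74.219 mV.
(7.6883 − 0)/0.0742188 = 103.5897; ⌊·⌋ gives code 103.
Reconstructed: 7.6445312 V.
Error = 7.6883 − 7.6445312 = 0.0437688 V = 43.769 mV.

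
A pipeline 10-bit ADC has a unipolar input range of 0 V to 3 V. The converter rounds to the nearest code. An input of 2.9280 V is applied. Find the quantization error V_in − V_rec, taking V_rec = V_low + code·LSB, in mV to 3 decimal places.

1.242 mV

LSB = 3/2^10 = 2.930 mV.
(V_in − V_low)/LSB = (2.9280 − 0)/0.00292969 = 999.4240 → code 999 (round).
Reconstructed: 2.9267578 V.
V_in − V_rec = 0.00124219 V = 1.242 mV.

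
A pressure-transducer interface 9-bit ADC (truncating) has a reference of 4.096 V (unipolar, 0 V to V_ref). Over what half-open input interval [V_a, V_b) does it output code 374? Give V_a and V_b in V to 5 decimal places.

LSB = 4.096/2^9 = 8.000 mV.
V_a = V_low + 374·LSB = 2.992 V; V_b = V_low + 375·LSB = 3 V.

[2.99200 V, 3.00000 V)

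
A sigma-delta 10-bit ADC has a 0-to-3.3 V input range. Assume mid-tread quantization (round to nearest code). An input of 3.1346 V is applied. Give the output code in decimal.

code 973

Full-scale span = 3.3 V; LSB = 3.3/2^10 = 3.223 mV.
(V_in − V_low)/LSB = (3.1346 − 0) / 0.00322266 = 972.676.
round(972.676) = 973.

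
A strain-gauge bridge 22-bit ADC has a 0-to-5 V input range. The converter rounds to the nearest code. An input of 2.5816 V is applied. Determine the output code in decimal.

code 2165603

Full-scale span = 5 V; LSB = 5/2^22 = 1.19 µV.
Input sits at 2165603.041 steps above V_low.
round(2165603.041) = 2165603.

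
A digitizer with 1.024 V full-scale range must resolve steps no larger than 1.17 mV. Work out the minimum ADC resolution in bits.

Number of steps required ≥ 1.024 V / 1.17 mV = 875.21.
Need 2^N ≥ 875.21; 2^9 = 512, 2^10 = 1024.
Minimum N = 10.

10 bits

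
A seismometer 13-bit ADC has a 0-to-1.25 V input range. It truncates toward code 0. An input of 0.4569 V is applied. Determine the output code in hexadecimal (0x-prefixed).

Full-scale span = 1.25 V; LSB = 1.25/2^13 = 152.59 µV.
(0.4569 − 0) / 0.000152588 = 2994.340 LSBs.
So the output code is 2994.
In hexadecimal (0x-prefixed): 0xBB2.

code 0xBB2 (decimal 2994)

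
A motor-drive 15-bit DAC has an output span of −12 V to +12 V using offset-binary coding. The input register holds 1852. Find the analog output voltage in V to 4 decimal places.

-10.6436 V

LSB = 24 V / 2^15 = 0.732 mV.
V_out = (−12) + 1852 × 0.000732422 V = -10.6436 V.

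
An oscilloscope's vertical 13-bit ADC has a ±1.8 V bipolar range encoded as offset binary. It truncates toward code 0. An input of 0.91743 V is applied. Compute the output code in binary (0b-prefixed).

LSB = 3.6 V / 8192 = 439.45 µV.
(0.91743 − (−1.8)) / 0.000439453 = 6183.663 LSBs.
⌊·⌋(6183.663) = 6183.
In binary (0b-prefixed): 0b1100000100111.

code 0b1100000100111 (decimal 6183)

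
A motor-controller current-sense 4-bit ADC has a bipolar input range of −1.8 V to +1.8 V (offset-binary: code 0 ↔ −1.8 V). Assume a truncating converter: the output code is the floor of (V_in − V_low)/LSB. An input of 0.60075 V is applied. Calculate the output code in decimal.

code 10

Full-scale span = 3.6 V; LSB = 3.6/2^4 = 225.000 mV.
(V_in − V_low)/LSB = (0.60075 − (−1.8)) / 0.225 = 10.670.
Floor → code 10.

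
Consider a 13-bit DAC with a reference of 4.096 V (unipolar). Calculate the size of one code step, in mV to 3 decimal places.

0.500 mV

Full-scale span = 4.096 V.
LSB = 4.096 / 2^13 = 4.096 / 8192 = 0.0005 V = 0.500 mV.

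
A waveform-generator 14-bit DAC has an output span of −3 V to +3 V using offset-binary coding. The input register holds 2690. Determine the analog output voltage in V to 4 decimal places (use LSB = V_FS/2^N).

-2.0149 V

LSB = 6 V / 2^14 = 366.21 µV.
V_out = (−3) + 2690 × 0.000366211 V = -2.01489 V.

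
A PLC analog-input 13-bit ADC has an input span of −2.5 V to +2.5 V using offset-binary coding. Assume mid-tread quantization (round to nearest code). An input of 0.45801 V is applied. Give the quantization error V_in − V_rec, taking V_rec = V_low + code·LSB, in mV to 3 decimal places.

One LSB is 5 V / 8192 = 0.610 mV.
(V_in − V_low)/LSB = (0.45801 − (−2.5))/0.000610352 = 4846.4036 → code 4846 (round).
Reconstructed: 0.45776367 V.
V_in − V_rec = 0.000246328 V = 0.246 mV.

0.246 mV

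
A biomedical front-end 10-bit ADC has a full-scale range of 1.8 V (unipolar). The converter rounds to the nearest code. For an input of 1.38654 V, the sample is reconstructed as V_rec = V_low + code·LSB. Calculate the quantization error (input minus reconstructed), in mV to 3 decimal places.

One LSB is 1.8 V / 1024 = 1.758 mV.
(V_in − V_low)/LSB = (1.38654 − 0)/0.00175781 = 788.7872 → code 789 (round).
V_rec = 0 + 789·0.00175781 = 1.3869141 V.
Difference: -0.000374062 V → -0.374 mV.

-0.374 mV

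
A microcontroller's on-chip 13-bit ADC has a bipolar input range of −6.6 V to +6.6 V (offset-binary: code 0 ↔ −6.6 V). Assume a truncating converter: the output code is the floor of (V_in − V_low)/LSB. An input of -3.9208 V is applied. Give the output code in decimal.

code 1662

Full-scale span = 13.2 V; LSB = 13.2/2^13 = 1.611 mV.
(V_in − V_low)/LSB = (-3.9208 − (−6.6)) / 0.00161133 = 1662.728.
Floor → code 1662.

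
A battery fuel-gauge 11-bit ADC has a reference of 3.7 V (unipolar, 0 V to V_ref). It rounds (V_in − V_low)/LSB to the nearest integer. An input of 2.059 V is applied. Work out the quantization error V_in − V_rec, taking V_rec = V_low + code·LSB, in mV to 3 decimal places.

-0.570 mV

Step size: 3.7 V ÷ 2^11 = 1.807 mV.
(2.059 − 0)/0.00180664 = 1139.6843; round gives code 1140.
Reconstructed: 2.0595703 V.
Difference: -0.000570312 V → -0.570 mV.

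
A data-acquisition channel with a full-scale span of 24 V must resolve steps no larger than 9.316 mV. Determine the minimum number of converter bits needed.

12 bits

Number of steps required ≥ 24 V / 9.316 mV = 2576.21.
Need 2^N ≥ 2576.21; 2^11 = 2048, 2^12 = 4096.
Minimum N = 12.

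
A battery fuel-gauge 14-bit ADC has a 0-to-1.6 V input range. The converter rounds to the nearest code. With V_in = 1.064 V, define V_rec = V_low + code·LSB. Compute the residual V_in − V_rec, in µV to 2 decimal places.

35.16 µV

LSB = 1.6/2^14 = 97.66 µV.
(V_in − V_low)/LSB = (1.064 − 0)/9.76563e-05 = 10895.3600 → code 10895 (round).
Reconstructed: 1.0639648 V.
V_in − V_rec = 3.51562e-05 V = 35.16 µV.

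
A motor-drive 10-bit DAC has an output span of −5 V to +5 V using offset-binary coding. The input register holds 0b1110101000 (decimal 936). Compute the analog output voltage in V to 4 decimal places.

4.1406 V

LSB = 10 V / 2^10 = 9.766 mV.
Code 0b1110101000 = 936 decimal.
V_out = (−5) + 936 × 0.00976562 V = 4.14062 V.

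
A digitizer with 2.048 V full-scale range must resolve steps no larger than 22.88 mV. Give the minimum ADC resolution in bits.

Number of steps required ≥ 2.048 V / 22.88 mV = 89.51.
Need 2^N ≥ 89.51; 2^6 = 64, 2^7 = 128.
Minimum N = 7.

7 bits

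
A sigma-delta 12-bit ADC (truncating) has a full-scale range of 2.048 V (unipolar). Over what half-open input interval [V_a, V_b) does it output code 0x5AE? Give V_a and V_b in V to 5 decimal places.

LSB = 2.048/2^12 = 0.500 mV.
Code 0x5AE = 1454 decimal.
V_a = V_low + 1454·LSB = 0.727 V; V_b = V_low + 1455·LSB = 0.7275 V.

[0.72700 V, 0.72750 V)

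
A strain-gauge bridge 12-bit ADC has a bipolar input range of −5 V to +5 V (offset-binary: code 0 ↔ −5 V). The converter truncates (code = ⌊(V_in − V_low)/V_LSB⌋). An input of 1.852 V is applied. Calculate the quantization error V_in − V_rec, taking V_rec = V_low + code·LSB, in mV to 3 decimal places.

Step size: 10 V ÷ 2^12 = 2.441 mV.
(V_in − V_low)/LSB = (1.852 − (−5))/0.00244141 = 2806.5792 → code 2806 (floor).
Code 2806 maps back to (−5) + 2806×0.00244141 V = 1.8505859 V.
V_in − V_rec = 0.00141406 V = 1.414 mV.

1.414 mV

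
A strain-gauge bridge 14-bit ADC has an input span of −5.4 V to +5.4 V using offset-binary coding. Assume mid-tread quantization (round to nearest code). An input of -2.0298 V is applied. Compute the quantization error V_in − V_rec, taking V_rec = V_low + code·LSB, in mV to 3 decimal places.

Step size: 10.8 V ÷ 2^14 = 0.659 mV.
Scaled input = 5112.7182 LSBs, so code = 5113.
Code 5113 maps back to (−5.4) + 5113×0.00065918 V = -2.0296143 V.
V_in − V_rec = -0.000185742 V = -0.186 mV.

-0.186 mV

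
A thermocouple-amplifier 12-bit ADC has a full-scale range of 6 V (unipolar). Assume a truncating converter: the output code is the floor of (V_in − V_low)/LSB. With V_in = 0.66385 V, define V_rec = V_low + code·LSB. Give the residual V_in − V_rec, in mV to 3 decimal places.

0.276 mV

LSB = 6/2^12 = 1.465 mV.
(V_in − V_low)/LSB = (0.66385 − 0)/0.00146484 = 453.1883 → code 453 (floor).
Code 453 maps back to 0 + 453×0.00146484 V = 0.66357422 V.
Error = 0.66385 − 0.66357422 = 0.000275781 V = 0.276 mV.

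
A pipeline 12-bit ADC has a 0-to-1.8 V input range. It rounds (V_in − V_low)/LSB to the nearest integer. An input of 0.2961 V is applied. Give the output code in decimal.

code 674

LSB = 1.8 V / 4096 = 439.45 µV.
(0.2961 − 0) / 0.000439453 = 673.792 LSBs.
Round → code 674.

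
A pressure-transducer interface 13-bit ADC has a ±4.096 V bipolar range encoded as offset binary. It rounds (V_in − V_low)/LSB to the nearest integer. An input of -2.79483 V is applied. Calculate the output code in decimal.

With 8192 levels over 8.192 V, one step is 1.000 mV.
Input sits at 1301.170 steps above V_low.
So the output code is 1301.

code 1301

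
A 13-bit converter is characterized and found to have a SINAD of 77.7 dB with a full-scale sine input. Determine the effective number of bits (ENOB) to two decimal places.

12.61 bits

ENOB = (SINAD − 1.76) / 6.02 = (77.7 − 1.76)/6.02 = 12.615.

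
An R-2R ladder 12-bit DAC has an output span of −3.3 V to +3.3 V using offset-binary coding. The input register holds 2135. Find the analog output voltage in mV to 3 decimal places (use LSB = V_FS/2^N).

LSB = 6.6 V / 2^12 = 1.611 mV.
V_out = (−3.3) + 2135 × 0.00161133 V = 0.140186 V.
= 140.186 mV.

140.186 mV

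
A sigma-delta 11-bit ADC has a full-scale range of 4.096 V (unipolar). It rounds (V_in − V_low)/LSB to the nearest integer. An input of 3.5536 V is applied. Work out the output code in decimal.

LSB = 4.096 V / 2048 = 2.000 mV.
Input sits at 1776.800 steps above V_low.
So the output code is 1777.

code 1777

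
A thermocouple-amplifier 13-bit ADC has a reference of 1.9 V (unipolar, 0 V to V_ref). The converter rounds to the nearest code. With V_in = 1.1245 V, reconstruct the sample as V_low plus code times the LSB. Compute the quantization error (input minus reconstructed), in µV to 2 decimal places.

85.94 µV

One LSB is 1.9 V / 8192 = 231.93 µV.
(1.1245 − 0)/0.000231934 = 4848.3705; round gives code 4848.
Reconstructed: 1.1244141 V.
Difference: 8.59375e-05 V → 85.94 µV.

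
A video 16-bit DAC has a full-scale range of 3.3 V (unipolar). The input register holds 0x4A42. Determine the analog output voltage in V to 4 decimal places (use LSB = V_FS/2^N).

0.9572 V

LSB = 3.3 V / 2^16 = 50.35 µV.
Code 0x4A42 = 19010 decimal.
V_out = 0 + 19010 × 5.0354e-05 V = 0.95723 V.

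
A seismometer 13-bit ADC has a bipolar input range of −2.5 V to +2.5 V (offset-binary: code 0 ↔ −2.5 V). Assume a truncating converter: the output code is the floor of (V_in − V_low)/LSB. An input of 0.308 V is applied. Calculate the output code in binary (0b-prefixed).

code 0b1000111111000 (decimal 4600)

Full-scale span = 5 V; LSB = 5/2^13 = 0.610 mV.
(V_in − V_low)/LSB = (0.308 − (−2.5)) / 0.000610352 = 4600.627.
So the output code is 4600.
In binary (0b-prefixed): 0b1000111111000.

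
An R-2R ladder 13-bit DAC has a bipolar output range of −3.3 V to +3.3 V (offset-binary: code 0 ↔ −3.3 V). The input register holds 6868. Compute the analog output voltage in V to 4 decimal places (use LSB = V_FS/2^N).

2.2333 V

LSB = 6.6 V / 2^13 = 0.806 mV.
V_out = (−3.3) + 6868 × 0.000805664 V = 2.2333 V.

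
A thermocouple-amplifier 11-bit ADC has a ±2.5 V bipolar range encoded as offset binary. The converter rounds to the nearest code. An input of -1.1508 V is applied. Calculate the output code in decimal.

code 553

LSB = 5 V / 2048 = 2.441 mV.
(-1.1508 − (−2.5)) / 0.00244141 = 552.632 LSBs.
So the output code is 553.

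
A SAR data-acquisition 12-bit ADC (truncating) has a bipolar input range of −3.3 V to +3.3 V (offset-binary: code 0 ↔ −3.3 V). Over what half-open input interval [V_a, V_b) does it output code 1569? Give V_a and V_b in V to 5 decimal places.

LSB = 6.6/2^12 = 1.611 mV.
V_a = V_low + 1569·LSB = -0.771826 V; V_b = V_low + 1570·LSB = -0.770215 V.

[-0.77183 V, -0.77021 V)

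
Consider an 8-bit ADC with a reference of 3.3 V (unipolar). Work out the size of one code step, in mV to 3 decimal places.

Full-scale span = 3.3 V.
LSB = 3.3 / 2^8 = 3.3 / 256 = 0.0128906 V = 12.891 mV.

12.891 mV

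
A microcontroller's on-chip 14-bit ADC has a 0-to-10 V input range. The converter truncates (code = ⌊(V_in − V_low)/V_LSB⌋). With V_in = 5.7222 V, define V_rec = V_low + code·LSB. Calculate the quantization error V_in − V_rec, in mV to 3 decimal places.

Step size: 10 V ÷ 2^14 = 0.610 mV.
Scaled input = 9375.2525 LSBs, so code = 9375.
Reconstructed: 5.7220459 V.
V_in − V_rec = 0.000154102 V = 0.154 mV.

0.154 mV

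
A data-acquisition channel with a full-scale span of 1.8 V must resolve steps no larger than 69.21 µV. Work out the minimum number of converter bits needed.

Number of steps required ≥ 1.8 V / 69.21 µV = 26007.80.
Need 2^N ≥ 26007.80; 2^14 = 16384, 2^15 = 32768.
Minimum N = 15.

15 bits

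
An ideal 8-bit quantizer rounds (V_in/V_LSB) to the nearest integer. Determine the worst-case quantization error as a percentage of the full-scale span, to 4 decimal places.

0.1953 %

Rounding → worst-case error = ½ LSB = V_FS/2^9, so 100/512 = 0.195312 % of full scale.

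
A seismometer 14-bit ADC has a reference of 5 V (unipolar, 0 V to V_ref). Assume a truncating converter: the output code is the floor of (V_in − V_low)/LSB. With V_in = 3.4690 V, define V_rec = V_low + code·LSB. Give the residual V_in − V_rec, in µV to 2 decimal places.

LSB = 5/2^14 = 305.18 µV.
Scaled input = 11367.2192 LSBs, so code = 11367.
Reconstructed: 3.4689331 V.
Error = 3.4690 − 3.4689331 = 6.68945e-05 V = 66.89 µV.

66.89 µV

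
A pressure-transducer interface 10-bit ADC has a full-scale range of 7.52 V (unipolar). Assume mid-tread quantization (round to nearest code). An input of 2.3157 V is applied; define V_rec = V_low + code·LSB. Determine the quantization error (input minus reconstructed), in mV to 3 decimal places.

2.419 mV

LSB = 7.52/2^10 = 7.344 mV.
Scaled input = 315.3294 LSBs, so code = 315.
V_rec = 0 + 315·0.00734375 = 2.3132813 V.
Error = 2.3157 − 2.3132813 = 0.00241875 V = 2.419 mV.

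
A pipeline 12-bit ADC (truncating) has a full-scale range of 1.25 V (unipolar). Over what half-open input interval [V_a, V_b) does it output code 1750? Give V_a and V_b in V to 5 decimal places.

LSB = 1.25/2^12 = 305.18 µV.
V_a = V_low + 1750·LSB = 0.534058 V; V_b = V_low + 1751·LSB = 0.534363 V.

[0.53406 V, 0.53436 V)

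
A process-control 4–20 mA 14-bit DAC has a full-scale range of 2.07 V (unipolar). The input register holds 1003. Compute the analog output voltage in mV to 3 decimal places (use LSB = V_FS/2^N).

126.722 mV

LSB = 2.07 V / 2^14 = 126.34 µV.
V_out = 0 + 1003 × 0.000126343 V = 0.126722 V.
= 126.722 mV.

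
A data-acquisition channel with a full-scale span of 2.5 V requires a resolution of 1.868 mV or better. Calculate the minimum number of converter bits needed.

11 bits

Number of steps required ≥ 2.5 V / 1.868 mV = 1338.33.
Need 2^N ≥ 1338.33; 2^10 = 1024, 2^11 = 2048.
Minimum N = 11.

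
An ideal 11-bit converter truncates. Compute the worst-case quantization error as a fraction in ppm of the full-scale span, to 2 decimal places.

Truncating → worst-case error = 1 LSB = V_FS/2^11, so 1e+06/2048 = 488.281 ppm of full scale.

488.28 ppm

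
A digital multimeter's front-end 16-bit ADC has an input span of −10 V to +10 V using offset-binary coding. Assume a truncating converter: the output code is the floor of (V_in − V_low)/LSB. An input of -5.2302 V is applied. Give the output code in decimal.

Full-scale span = 20 V; LSB = 20/2^16 = 305.18 µV.
(V_in − V_low)/LSB = (-5.2302 − (−10)) / 0.000305176 = 15629.681.
⌊·⌋(15629.681) = 15629.

code 15629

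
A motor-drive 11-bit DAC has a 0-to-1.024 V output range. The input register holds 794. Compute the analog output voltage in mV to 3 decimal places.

397.000 mV

LSB = 1.024 V / 2^11 = 0.500 mV.
V_out = 0 + 794 × 0.0005 V = 0.397 V.
= 397.000 mV.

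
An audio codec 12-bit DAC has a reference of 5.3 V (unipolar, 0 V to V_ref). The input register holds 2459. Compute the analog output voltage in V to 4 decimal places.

LSB = 5.3 V / 2^12 = 1.294 mV.
V_out = 0 + 2459 × 0.00129395 V = 3.18181 V.

3.1818 V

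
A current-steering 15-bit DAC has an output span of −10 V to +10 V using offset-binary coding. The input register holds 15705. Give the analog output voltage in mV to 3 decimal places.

-414.429 mV

LSB = 20 V / 2^15 = 0.610 mV.
V_out = (−10) + 15705 × 0.000610352 V = -0.414429 V.
= -414.429 mV.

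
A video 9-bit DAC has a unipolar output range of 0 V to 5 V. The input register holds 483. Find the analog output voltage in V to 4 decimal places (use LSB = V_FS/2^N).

LSB = 5 V / 2^9 = 9.766 mV.
V_out = 0 + 483 × 0.00976562 V = 4.7168 V.

4.7168 V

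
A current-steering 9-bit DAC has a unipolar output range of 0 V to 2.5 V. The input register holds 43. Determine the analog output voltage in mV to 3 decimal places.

LSB = 2.5 V / 2^9 = 4.883 mV.
V_out = 0 + 43 × 0.00488281 V = 0.209961 V.
= 209.961 mV.

209.961 mV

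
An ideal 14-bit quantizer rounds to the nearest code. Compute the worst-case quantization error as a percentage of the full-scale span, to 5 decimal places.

0.00305 %

Rounding → worst-case error = ½ LSB = V_FS/2^15, so 100/32768 = 0.00305176 % of full scale.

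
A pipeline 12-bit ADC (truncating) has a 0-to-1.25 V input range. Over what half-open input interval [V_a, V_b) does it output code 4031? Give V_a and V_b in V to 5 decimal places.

LSB = 1.25/2^12 = 305.18 µV.
V_a = V_low + 4031·LSB = 1.23016 V; V_b = V_low + 4032·LSB = 1.23047 V.

[1.23016 V, 1.23047 V)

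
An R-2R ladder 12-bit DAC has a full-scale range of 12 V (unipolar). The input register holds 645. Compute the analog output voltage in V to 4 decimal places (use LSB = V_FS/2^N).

1.8896 V

LSB = 12 V / 2^12 = 2.930 mV.
V_out = 0 + 645 × 0.00292969 V = 1.88965 V.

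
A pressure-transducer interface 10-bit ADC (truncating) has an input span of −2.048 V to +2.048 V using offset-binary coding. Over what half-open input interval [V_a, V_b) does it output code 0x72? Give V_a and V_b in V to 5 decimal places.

[-1.59200 V, -1.58800 V)

LSB = 4.096/2^10 = 4.000 mV.
Code 0x72 = 114 decimal.
V_a = V_low + 114·LSB = -1.592 V; V_b = V_low + 115·LSB = -1.588 V.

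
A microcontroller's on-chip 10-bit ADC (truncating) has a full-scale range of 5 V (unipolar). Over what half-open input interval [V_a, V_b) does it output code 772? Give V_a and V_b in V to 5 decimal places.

[3.76953 V, 3.77441 V)

LSB = 5/2^10 = 4.883 mV.
V_a = V_low + 772·LSB = 3.76953 V; V_b = V_low + 773·LSB = 3.77441 V.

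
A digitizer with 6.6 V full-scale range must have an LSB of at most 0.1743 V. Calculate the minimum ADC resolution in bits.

Number of steps required ≥ 6.6 V / 0.1743 V = 37.87.
Need 2^N ≥ 37.87; 2^5 = 32, 2^6 = 64.
Minimum N = 6.

6 bits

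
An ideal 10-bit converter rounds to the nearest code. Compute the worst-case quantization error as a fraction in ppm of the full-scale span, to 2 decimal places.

Rounding → worst-case error = ½ LSB = V_FS/2^11, so 1e+06/2048 = 488.281 ppm of full scale.

488.28 ppm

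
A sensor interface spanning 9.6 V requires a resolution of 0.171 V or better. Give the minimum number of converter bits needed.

Number of steps required ≥ 9.6 V / 0.171 V = 56.14.
Need 2^N ≥ 56.14; 2^5 = 32, 2^6 = 64.
Minimum N = 6.

6 bits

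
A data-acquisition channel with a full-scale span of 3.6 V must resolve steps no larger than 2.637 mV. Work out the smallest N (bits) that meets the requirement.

11 bits

Number of steps required ≥ 3.6 V / 2.637 mV = 1365.19.
Need 2^N ≥ 1365.19; 2^10 = 1024, 2^11 = 2048.
Minimum N = 11.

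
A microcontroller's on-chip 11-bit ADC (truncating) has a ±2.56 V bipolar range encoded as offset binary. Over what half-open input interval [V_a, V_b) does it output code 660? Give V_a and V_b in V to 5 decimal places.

LSB = 5.12/2^11 = 2.500 mV.
V_a = V_low + 660·LSB = -0.91 V; V_b = V_low + 661·LSB = -0.9075 V.

[-0.91000 V, -0.90750 V)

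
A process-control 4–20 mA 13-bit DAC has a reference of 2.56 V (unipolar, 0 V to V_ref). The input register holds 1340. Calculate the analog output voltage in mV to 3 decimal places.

LSB = 2.56 V / 2^13 = 312.50 µV.
V_out = 0 + 1340 × 0.0003125 V = 0.41875 V.
= 418.750 mV.

418.750 mV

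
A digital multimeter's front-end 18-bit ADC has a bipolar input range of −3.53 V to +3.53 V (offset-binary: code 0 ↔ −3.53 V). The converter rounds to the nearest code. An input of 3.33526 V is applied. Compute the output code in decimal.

LSB = 7.06 V / 262144 = 26.93 µV.
(V_in − V_low)/LSB = (3.33526 − (−3.53)) / 2.69318e-05 = 254913.133.
round(254913.133) = 254913.

code 254913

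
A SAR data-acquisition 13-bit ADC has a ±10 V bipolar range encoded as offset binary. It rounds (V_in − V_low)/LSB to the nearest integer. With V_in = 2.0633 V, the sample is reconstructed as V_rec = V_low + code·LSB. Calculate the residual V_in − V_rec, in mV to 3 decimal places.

0.312 mV

Step size: 20 V ÷ 2^13 = 2.441 mV.
(V_in − V_low)/LSB = (2.0633 − (−10))/0.00244141 = 4941.1277 → code 4941 (round).
Code 4941 maps back to (−10) + 4941×0.00244141 V = 2.0629883 V.
Error = 2.0633 − 2.0629883 = 0.000311719 V = 0.312 mV.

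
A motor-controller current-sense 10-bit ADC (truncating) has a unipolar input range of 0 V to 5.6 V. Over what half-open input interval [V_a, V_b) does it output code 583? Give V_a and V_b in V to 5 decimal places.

[3.18828 V, 3.19375 V)

LSB = 5.6/2^10 = 5.469 mV.
V_a = V_low + 583·LSB = 3.18828 V; V_b = V_low + 584·LSB = 3.19375 V.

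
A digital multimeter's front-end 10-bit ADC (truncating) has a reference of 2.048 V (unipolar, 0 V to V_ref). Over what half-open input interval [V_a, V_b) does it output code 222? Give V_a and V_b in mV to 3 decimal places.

LSB = 2.048/2^10 = 2.000 mV.
V_a = V_low + 222·LSB = 0.444 V; V_b = V_low + 223·LSB = 0.446 V.

[444.000 mV, 446.000 mV)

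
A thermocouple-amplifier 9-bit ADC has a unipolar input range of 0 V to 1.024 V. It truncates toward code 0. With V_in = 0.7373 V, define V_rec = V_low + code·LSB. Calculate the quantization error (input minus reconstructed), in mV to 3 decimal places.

1.300 mV

LSB = 1.024/2^9 = 2.000 mV.
(0.7373 − 0)/0.002 = 368.6500; ⌊·⌋ gives code 368.
Code 368 maps back to 0 + 368×0.002 V = 0.736 V.
V_in − V_rec = 0.0013 V = 1.300 mV.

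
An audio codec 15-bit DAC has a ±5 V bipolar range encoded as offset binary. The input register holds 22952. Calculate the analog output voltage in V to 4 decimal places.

LSB = 10 V / 2^15 = 305.18 µV.
V_out = (−5) + 22952 × 0.000305176 V = 2.00439 V.

2.0044 V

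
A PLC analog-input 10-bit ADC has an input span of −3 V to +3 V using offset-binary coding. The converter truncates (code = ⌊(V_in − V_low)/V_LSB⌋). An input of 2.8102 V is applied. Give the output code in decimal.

LSB = 6 V / 1024 = 5.859 mV.
(V_in − V_low)/LSB = (2.8102 − (−3)) / 0.00585938 = 991.607.
⌊·⌋(991.607) = 991.

code 991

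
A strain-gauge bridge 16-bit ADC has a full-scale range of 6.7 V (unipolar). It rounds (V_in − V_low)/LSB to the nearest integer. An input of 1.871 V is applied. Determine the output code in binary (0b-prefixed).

code 0b100011101111101 (decimal 18301)

With 65536 levels over 6.7 V, one step is 102.23 µV.
Input sits at 18301.173 steps above V_low.
So the output code is 18301.
In binary (0b-prefixed): 0b100011101111101.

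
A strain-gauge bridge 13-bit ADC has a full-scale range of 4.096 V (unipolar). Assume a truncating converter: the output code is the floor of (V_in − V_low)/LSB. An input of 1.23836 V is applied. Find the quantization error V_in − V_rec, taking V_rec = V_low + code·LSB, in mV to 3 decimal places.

Step size: 4.096 V ÷ 2^13 = 0.500 mV.
(1.23836 − 0)/0.0005 = 2476.7200; ⌊·⌋ gives code 2476.
V_rec = 0 + 2476·0.0005 = 1.238 V.
Difference: 0.00036 V → 0.360 mV.

0.360 mV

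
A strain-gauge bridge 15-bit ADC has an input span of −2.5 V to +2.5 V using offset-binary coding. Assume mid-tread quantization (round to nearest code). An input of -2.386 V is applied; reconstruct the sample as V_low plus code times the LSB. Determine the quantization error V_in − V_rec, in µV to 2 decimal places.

16.85 µV

LSB = 5/2^15 = 152.59 µV.
(-2.386 − (−2.5))/0.000152588 = 747.1104; round gives code 747.
V_rec = (−2.5) + 747·0.000152588 = -2.3860168 V.
Difference: 1.68457e-05 V → 16.85 µV.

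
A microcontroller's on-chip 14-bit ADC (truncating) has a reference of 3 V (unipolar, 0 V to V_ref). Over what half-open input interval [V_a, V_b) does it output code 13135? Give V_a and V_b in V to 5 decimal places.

[2.40509 V, 2.40527 V)

LSB = 3/2^14 = 183.11 µV.
V_a = V_low + 13135·LSB = 2.40509 V; V_b = V_low + 13136·LSB = 2.40527 V.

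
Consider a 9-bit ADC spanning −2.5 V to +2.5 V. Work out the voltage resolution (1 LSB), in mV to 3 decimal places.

Full-scale span = 5 V.
LSB = 5 / 2^9 = 5 / 512 = 0.00976562 V = 9.766 mV.

9.766 mV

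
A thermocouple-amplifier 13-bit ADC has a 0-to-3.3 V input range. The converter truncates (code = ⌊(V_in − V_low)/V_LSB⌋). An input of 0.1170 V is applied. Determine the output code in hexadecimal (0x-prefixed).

code 0x122 (decimal 290)

LSB = 3.3 V / 8192 = 402.83 µV.
(0.1170 − 0) / 0.000402832 = 290.444 LSBs.
⌊·⌋(290.444) = 290.
In hexadecimal (0x-prefixed): 0x122.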